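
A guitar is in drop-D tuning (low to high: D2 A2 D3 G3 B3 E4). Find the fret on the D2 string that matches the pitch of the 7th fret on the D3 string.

19

Fret 7 on D3 is MIDI 50 + 7 = 57 (A3). On the D2 string (open MIDI 38), that pitch is 57 − 38 = fret 19.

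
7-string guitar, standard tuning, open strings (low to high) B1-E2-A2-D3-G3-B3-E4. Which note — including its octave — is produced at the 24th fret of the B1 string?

The open B1 string plus 24 semitones: B–C–C#–D–…–A–A#–B.
The walk passes from B into C 2 times, so the octave number goes from 1 to 3.

B3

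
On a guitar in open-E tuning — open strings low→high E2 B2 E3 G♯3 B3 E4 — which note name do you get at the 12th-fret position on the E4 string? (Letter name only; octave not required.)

E

E4 is MIDI 64. Adding 12 gives 76; 76 mod 12 = 4, i.e. E.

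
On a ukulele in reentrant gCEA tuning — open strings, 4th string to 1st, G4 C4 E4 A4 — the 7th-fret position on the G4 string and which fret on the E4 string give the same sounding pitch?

10

G4 at fret 7 is G4 + 7 semitones = D5.
The open E4 string is 3 semitones below the open G4, so the same pitch on the E4 string lies at fret 7 + 3 = 10.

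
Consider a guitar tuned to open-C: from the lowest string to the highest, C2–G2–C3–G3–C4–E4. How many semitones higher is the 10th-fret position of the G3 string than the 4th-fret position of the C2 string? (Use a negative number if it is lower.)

25 semitones

G3 at fret 10 → F4 (MIDI 65); C2 at fret 4 → E2 (MIDI 40).
65 − 40 = 25, so the two pitches are 25 semitones apart.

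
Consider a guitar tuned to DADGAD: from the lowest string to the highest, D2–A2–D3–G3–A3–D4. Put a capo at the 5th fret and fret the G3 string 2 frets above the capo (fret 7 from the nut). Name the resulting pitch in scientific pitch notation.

D4

The capo raises the open G3 by 5 semitones to C4; fretting 2 more gives G3 + 5 + 2 = G3 + 7 semitones = D4.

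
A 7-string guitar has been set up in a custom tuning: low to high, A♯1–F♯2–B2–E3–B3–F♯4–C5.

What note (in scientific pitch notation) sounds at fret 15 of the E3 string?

G4

E3 is MIDI 52. Adding 15 gives 67, which is G4.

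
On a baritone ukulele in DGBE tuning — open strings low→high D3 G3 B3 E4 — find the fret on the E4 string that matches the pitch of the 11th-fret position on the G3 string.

2

Fret 11 on G3 is MIDI 55 + 11 = 66 (F#4). On the E4 string (open MIDI 64), that pitch is 66 − 64 = fret 2.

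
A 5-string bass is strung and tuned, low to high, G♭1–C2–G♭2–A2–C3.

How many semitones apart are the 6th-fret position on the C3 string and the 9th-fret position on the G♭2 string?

C3 at fret 6 → G♭3 (MIDI 54); G♭2 at fret 9 → E♭3 (MIDI 51).
54 − 51 = 3, so the two pitches are 3 semitones apart, with G♭3 the higher.

3 semitones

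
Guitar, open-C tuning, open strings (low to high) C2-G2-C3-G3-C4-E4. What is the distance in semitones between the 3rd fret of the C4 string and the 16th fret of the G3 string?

C4 at fret 3 → D#4 (MIDI 63); G3 at fret 16 → B4 (MIDI 71).
63 − 71 = -8, so the two pitches are 8 semitones apart, with B4 the higher.

8 semitones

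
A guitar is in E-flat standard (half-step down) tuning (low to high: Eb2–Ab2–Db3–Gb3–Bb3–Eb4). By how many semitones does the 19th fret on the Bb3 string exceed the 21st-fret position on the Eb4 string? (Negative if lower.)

-7 semitones

Bb3 at fret 19 → F5 (MIDI 77); Eb4 at fret 21 → C6 (MIDI 84).
77 − 84 = -7, so the two pitches are 7 semitones apart.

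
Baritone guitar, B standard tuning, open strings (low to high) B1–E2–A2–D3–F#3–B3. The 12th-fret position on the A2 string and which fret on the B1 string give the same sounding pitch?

Fret 12 on A2 is MIDI 45 + 12 = 57 (A3). On the B1 string (open MIDI 35), that pitch is 57 − 35 = fret 22.

22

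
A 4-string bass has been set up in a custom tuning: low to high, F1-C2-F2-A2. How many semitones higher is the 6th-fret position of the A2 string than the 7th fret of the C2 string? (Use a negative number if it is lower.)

8 semitones

A2 at fret 6 → D♯3 (MIDI 51); C2 at fret 7 → G2 (MIDI 43).
51 − 43 = 8, so the two pitches are 8 semitones apart.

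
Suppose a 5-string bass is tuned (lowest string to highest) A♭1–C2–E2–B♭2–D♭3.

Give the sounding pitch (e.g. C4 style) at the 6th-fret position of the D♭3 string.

The open D♭3 string plus 6 semitones: Db–D–Eb–E–F–Gb–G.
No B→C boundary is crossed, so the octave stays at 3.

G3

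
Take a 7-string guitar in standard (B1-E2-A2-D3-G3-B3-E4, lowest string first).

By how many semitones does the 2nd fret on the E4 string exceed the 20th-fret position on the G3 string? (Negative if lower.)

-9 semitones

E4 at fret 2 → F#4 (MIDI 66); G3 at fret 20 → D#5 (MIDI 75).
66 − 75 = -9, so the two pitches are 9 semitones apart.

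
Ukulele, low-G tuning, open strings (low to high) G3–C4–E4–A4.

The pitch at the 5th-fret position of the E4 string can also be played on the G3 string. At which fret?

E4 at fret 5 is E4 + 5 semitones = A4.
The open G3 string is 9 semitones below the open E4, so the same pitch on the G3 string lies at fret 5 + 9 = 14.

14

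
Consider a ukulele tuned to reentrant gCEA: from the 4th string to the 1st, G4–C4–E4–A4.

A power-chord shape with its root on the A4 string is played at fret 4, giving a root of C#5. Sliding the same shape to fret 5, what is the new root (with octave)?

Moving from fret 4 to fret 5 shifts the root by 1 semitone.
C#5 up 1 semitone is D5.

D5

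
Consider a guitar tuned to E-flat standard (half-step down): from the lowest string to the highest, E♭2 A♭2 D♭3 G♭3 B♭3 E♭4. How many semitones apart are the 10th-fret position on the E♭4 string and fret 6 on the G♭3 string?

13 semitones

E♭4 at fret 10 → D♭5 (MIDI 73); G♭3 at fret 6 → C4 (MIDI 60).
73 − 60 = 13, so the two pitches are 13 semitones apart, with D♭5 the higher.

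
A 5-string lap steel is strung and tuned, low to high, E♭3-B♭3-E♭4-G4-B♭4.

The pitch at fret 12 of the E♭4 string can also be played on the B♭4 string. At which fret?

Fret 12 on E♭4 is MIDI 63 + 12 = 75 (E♭5). On the B♭4 string (open MIDI 70), that pitch is 75 − 70 = fret 5.

5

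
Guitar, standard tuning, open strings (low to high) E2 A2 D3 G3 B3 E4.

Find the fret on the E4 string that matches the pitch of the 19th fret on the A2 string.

0

A2 at fret 19 is A2 + 19 semitones = E4.
The open E4 string is 19 semitones above the open A2, so the same pitch on the E4 string lies at fret 19 − 19 = 0.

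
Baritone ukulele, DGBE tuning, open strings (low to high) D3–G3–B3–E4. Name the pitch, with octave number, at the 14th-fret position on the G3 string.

A4

Each fret is one semitone, so G3 + 14 = A4.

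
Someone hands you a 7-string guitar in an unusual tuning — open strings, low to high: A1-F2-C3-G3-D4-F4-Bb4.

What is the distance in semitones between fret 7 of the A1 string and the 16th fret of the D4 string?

A1 at fret 7 → E2 (MIDI 40); D4 at fret 16 → Gb5 (MIDI 78).
40 − 78 = -38, so the two pitches are 38 semitones apart, with Gb5 the higher.

38 semitones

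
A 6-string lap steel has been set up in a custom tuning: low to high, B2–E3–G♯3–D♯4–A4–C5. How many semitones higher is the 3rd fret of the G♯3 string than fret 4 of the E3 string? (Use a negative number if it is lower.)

3 semitones

G♯3 at fret 3 → B3 (MIDI 59); E3 at fret 4 → G♯3 (MIDI 56).
59 − 56 = 3, so the two pitches are 3 semitones apart.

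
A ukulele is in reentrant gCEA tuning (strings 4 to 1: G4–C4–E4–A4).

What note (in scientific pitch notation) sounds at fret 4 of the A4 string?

C#5

A4 is MIDI 69. Adding 4 gives 73, which is C#5.
(Equivalently spelled Db5.)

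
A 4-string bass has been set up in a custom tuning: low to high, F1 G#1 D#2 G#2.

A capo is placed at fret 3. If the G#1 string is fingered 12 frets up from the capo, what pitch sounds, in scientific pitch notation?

B2

The capo raises the open G#1 by 3 semitones to B1; fretting 12 more gives G#1 + 3 + 12 = G#1 + 15 semitones = B2.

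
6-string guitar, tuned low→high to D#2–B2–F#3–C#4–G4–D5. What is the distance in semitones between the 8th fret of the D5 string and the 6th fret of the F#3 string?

D5 at fret 8 → A#5 (MIDI 82); F#3 at fret 6 → C4 (MIDI 60).
82 − 60 = 22, so the two pitches are 22 semitones apart, with A#5 the higher.

22 semitones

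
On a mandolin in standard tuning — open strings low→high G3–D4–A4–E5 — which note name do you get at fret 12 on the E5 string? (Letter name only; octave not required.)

E

E5 is MIDI 76. Adding 12 gives 88; 88 mod 12 = 4, i.e. E.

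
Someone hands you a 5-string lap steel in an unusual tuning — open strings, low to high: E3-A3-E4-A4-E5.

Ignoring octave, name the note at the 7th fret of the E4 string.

E4 is MIDI 64. Adding 7 gives 71; 71 mod 12 = 11, i.e. B.

B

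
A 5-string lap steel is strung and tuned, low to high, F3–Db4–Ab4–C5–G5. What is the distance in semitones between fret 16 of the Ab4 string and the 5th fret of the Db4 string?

Ab4 at fret 16 → C6 (MIDI 84); Db4 at fret 5 → Gb4 (MIDI 66).
84 − 66 = 18, so the two pitches are 18 semitones apart, with C6 the higher.

18 semitones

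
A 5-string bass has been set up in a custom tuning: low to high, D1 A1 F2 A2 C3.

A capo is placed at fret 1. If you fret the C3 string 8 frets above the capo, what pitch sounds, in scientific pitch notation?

The capo raises the open C3 by 1 semitone to C#3; fretting 8 more gives C3 + 1 + 8 = C3 + 9 semitones = A3.

A3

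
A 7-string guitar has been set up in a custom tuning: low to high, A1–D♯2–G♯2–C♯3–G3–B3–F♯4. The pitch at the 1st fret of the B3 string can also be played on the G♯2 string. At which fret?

B3 at fret 1 is B3 + 1 semitone = C4.
The open G♯2 string is 15 semitones below the open B3, so the same pitch on the G♯2 string lies at fret 1 + 15 = 16.

16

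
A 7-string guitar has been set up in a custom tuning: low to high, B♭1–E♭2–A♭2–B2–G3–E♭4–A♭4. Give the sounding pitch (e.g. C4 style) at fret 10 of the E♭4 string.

D♭5

The open E♭4 string plus 10 semitones: Eb–E–F–Gb–…–B–C–Db.
The walk passes from B into C once, so the octave number goes from 4 to 5.
(Equivalently spelled C♯5.)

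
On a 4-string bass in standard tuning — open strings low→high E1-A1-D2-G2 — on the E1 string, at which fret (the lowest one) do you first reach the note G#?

From E1, count semitones up the chromatic scale until reaching G#: E–F–F#–G–G# — 4 steps.

4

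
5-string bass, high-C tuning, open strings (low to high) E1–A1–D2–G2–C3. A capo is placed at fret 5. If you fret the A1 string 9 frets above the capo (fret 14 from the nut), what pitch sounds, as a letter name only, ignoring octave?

B

The capo raises the open A1 by 5 semitones to D2; fretting 9 more gives A1 + 5 + 9 = A1 + 14 semitones, landing on B.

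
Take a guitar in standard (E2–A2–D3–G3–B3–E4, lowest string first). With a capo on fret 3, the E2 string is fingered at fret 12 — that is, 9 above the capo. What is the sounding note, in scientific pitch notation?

E3

The capo raises the open E2 by 3 semitones to G2; fretting 9 more gives E2 + 3 + 9 = E2 + 12 semitones = E3.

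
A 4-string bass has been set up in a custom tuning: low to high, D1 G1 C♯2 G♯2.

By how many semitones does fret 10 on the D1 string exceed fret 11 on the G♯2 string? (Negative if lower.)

D1 at fret 10 → C2 (MIDI 36); G♯2 at fret 11 → G3 (MIDI 55).
36 − 55 = -19, so the two pitches are 19 semitones apart.

-19 semitones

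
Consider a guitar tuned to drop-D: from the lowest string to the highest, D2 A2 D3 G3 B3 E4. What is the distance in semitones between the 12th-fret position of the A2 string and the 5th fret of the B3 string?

A2 at fret 12 → A3 (MIDI 57); B3 at fret 5 → E4 (MIDI 64).
57 − 64 = -7, so the two pitches are 7 semitones apart, with E4 the higher.

7 semitones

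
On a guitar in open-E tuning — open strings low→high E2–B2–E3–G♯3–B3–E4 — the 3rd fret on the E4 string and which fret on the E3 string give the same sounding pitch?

15

Fret 3 on E4 is MIDI 64 + 3 = 67 (G4). On the E3 string (open MIDI 52), that pitch is 67 − 52 = fret 15.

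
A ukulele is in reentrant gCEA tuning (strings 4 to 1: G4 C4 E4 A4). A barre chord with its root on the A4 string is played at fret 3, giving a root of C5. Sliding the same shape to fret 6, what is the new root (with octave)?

Moving from fret 3 to fret 6 shifts the root by 3 semitones.
C5 up 3 semitones is D#5.

D#5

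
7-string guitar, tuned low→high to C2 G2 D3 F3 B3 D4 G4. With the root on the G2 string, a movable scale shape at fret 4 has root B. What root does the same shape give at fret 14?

Moving from fret 4 to fret 14 shifts the root by 10 semitones.
B up 10 semitones is A.

A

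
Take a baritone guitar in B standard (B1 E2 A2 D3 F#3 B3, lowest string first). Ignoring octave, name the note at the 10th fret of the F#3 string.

E

Each fret is one semitone, so F#3 + 10 = E.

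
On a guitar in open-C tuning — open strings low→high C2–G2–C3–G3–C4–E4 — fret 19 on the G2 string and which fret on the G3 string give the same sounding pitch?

7

G2 at fret 19 is G2 + 19 semitones = D4.
The open G3 string is 12 semitones above the open G2, so the same pitch on the G3 string lies at fret 19 − 12 = 7.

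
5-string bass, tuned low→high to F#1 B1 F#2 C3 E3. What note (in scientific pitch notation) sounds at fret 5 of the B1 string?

B1 is MIDI 35. Adding 5 gives 40, which is E2.

E2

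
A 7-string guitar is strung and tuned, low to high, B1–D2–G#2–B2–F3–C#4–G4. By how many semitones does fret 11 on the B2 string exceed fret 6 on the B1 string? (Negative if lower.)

B2 at fret 11 → A#3 (MIDI 58); B1 at fret 6 → F2 (MIDI 41).
58 − 41 = 17, so the two pitches are 17 semitones apart.

17 semitones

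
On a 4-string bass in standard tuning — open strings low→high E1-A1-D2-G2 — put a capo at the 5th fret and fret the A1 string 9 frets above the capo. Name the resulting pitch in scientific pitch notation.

B2

The capo raises the open A1 by 5 semitones to D2; fretting 9 more gives A1 + 5 + 9 = A1 + 14 semitones = B2.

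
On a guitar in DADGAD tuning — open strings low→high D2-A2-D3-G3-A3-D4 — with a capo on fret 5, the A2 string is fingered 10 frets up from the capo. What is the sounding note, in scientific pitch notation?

C4

The capo raises the open A2 by 5 semitones to D3; fretting 10 more gives A2 + 5 + 10 = A2 + 15 semitones = C4.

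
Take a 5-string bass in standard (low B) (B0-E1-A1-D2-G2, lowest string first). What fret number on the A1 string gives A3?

24

A3 is 24 semitones above the open A1 (A–A#–B–C–…–G–G#–A), so it sits at fret 24.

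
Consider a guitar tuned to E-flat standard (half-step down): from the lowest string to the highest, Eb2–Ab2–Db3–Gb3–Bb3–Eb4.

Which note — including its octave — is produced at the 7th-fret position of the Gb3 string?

Db4

The open Gb3 string plus 7 semitones: Gb–G–Ab–A–Bb–B–C–Db.
The walk passes from B into C once, so the octave number goes from 3 to 4.
(Equivalently spelled C#4.)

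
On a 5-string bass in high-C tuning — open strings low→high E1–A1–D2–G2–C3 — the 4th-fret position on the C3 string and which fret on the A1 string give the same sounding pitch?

19

Fret 4 on C3 is MIDI 48 + 4 = 52 (E3). On the A1 string (open MIDI 33), that pitch is 52 − 33 = fret 19.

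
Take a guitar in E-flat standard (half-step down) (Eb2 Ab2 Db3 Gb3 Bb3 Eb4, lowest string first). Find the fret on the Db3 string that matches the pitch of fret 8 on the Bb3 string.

Fret 8 on Bb3 is MIDI 58 + 8 = 66 (Gb4). On the Db3 string (open MIDI 49), that pitch is 66 − 49 = fret 17.

17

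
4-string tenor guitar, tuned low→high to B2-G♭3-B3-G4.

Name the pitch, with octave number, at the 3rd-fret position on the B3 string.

D4

B3 is MIDI 59. Adding 3 gives 62, which is D4.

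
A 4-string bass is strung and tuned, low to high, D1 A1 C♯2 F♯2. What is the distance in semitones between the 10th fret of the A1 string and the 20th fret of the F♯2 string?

19 semitones

A1 at fret 10 → G2 (MIDI 43); F♯2 at fret 20 → D4 (MIDI 62).
43 − 62 = -19, so the two pitches are 19 semitones apart, with D4 the higher.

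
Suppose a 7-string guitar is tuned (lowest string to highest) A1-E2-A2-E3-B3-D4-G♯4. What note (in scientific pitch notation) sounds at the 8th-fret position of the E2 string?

C3

Each fret is one semitone, so E2 + 8 = C3.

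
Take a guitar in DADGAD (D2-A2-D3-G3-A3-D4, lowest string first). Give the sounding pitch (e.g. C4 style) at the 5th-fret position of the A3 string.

Each fret is one semitone, so A3 + 5 = D4.

D4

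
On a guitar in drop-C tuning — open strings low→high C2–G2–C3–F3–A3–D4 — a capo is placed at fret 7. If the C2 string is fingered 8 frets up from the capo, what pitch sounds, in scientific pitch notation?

The capo raises the open C2 by 7 semitones to G2; fretting 8 more gives C2 + 7 + 8 = C2 + 15 semitones = D#3.

D#3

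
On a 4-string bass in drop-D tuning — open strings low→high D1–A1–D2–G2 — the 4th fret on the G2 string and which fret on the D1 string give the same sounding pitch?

21

Fret 4 on G2 is MIDI 43 + 4 = 47 (B2). On the D1 string (open MIDI 26), that pitch is 47 − 26 = fret 21.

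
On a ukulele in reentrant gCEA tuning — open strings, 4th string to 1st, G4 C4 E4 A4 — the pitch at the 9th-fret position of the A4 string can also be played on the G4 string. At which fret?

A4 at fret 9 is A4 + 9 semitones = F♯5.
The open G4 string is 2 semitones below the open A4, so the same pitch on the G4 string lies at fret 9 + 2 = 11.

11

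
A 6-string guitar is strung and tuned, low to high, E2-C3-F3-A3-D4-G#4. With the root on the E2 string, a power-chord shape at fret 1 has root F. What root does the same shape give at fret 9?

C#

Moving from fret 1 to fret 9 shifts the root by 8 semitones.
F up 8 semitones is C#.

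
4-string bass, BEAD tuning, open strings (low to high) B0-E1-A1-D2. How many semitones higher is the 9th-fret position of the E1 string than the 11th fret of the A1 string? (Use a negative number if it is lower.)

E1 at fret 9 → C♯2 (MIDI 37); A1 at fret 11 → G♯2 (MIDI 44).
37 − 44 = -7, so the two pitches are 7 semitones apart.

-7 semitones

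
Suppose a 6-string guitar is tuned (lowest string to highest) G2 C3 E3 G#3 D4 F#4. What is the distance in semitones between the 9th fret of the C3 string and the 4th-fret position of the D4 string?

C3 at fret 9 → A3 (MIDI 57); D4 at fret 4 → F#4 (MIDI 66).
57 − 66 = -9, so the two pitches are 9 semitones apart, with F#4 the higher.

9 semitones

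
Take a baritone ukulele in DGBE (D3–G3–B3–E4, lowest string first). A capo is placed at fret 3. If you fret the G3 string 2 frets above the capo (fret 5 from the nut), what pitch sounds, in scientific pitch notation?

C4

The capo raises the open G3 by 3 semitones to A#3; fretting 2 more gives G3 + 3 + 2 = G3 + 5 semitones = C4.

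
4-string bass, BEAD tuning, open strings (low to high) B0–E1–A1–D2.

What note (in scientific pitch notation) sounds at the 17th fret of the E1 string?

A2

E1 is MIDI 28. Adding 17 gives 45, which is A2.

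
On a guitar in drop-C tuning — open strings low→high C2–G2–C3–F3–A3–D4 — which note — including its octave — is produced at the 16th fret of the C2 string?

The open C2 string plus 16 semitones: C–C#–D–D#–…–D–D#–E.
The walk passes from B into C once, so the octave number goes from 2 to 3.

E3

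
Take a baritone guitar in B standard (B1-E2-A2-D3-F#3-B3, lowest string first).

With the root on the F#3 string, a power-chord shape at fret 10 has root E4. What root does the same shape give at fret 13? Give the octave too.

Moving from fret 10 to fret 13 shifts the root by 3 semitones.
E4 up 3 semitones is G4.

G4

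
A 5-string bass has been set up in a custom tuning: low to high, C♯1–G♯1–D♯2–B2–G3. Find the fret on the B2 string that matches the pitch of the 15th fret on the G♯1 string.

0

Fret 15 on G♯1 is MIDI 32 + 15 = 47 (B2). On the B2 string (open MIDI 47), that pitch is 47 − 47 = fret 0.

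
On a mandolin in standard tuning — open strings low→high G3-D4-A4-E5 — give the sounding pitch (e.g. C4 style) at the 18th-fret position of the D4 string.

G#5

Each fret is one semitone, so D4 + 18 = G#5.
(Equivalently spelled Ab5.)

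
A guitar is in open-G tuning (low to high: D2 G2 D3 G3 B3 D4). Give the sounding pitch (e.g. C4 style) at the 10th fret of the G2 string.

Each fret is one semitone, so G2 + 10 = F3.

F3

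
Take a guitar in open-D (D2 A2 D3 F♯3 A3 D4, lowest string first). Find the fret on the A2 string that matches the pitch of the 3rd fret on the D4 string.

20

D4 at fret 3 is D4 + 3 semitones = F4.
The open A2 string is 17 semitones below the open D4, so the same pitch on the A2 string lies at fret 3 + 17 = 20.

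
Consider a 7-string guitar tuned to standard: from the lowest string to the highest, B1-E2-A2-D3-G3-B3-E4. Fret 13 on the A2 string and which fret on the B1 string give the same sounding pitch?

Fret 13 on A2 is MIDI 45 + 13 = 58 (A♯3). On the B1 string (open MIDI 35), that pitch is 58 − 35 = fret 23.

23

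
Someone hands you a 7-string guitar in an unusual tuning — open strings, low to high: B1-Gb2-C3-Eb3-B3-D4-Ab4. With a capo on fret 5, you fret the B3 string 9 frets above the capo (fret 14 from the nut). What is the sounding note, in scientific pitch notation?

Db5

The capo raises the open B3 by 5 semitones to E4; fretting 9 more gives B3 + 5 + 9 = B3 + 14 semitones = Db5.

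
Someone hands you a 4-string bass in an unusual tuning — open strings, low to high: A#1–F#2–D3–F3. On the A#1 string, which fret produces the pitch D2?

D2 is 4 semitones above the open A#1 (A#–B–C–C#–D), so it sits at fret 4.

4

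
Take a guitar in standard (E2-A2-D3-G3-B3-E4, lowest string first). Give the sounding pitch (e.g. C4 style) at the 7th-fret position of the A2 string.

A2 is MIDI 45. Adding 7 gives 52, which is E3.

E3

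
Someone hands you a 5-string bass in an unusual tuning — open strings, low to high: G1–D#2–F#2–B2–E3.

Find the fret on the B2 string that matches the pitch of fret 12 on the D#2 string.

4

D#2 at fret 12 is D#2 + 12 semitones = D#3.
The open B2 string is 8 semitones above the open D#2, so the same pitch on the B2 string lies at fret 12 − 8 = 4.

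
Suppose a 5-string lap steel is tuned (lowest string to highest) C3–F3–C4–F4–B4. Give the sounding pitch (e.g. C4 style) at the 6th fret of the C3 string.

Each fret is one semitone, so C3 + 6 = Gb3.
(Equivalently spelled F#3.)

Gb3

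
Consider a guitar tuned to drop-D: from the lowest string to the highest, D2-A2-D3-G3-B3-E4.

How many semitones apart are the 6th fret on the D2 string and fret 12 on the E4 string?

D2 at fret 6 → G#2 (MIDI 44); E4 at fret 12 → E5 (MIDI 76).
44 − 76 = -32, so the two pitches are 32 semitones apart, with E5 the higher.

32 semitones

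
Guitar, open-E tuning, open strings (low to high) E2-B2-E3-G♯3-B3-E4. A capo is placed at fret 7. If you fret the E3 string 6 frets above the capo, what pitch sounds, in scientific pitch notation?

The capo raises the open E3 by 7 semitones to B3; fretting 6 more gives E3 + 7 + 6 = E3 + 13 semitones = F4.

F4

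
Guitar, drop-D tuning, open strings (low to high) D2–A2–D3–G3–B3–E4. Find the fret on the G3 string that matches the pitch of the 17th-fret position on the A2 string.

7

Fret 17 on A2 is MIDI 45 + 17 = 62 (D4). On the G3 string (open MIDI 55), that pitch is 62 − 55 = fret 7.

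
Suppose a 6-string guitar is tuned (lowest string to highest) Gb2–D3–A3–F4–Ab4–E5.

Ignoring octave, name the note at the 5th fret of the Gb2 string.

The open Gb2 string plus 5 semitones: Gb–G–Ab–A–Bb–B.

B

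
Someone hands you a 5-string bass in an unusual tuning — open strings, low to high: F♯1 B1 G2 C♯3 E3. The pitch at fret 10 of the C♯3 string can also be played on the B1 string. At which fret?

24

C♯3 at fret 10 is C♯3 + 10 semitones = B3.
The open B1 string is 14 semitones below the open C♯3, so the same pitch on the B1 string lies at fret 10 + 14 = 24.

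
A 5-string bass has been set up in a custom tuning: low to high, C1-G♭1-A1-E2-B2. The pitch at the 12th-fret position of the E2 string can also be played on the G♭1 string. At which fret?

Fret 12 on E2 is MIDI 40 + 12 = 52 (E3). On the G♭1 string (open MIDI 30), that pitch is 52 − 30 = fret 22.

22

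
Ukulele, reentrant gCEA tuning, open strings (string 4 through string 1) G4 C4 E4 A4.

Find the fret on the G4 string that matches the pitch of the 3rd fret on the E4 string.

0

E4 at fret 3 is E4 + 3 semitones = G4.
The open G4 string is 3 semitones above the open E4, so the same pitch on the G4 string lies at fret 3 − 3 = 0.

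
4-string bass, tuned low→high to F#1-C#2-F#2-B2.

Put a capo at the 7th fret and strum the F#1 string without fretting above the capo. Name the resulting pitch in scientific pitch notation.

C#2

The capo raises the open F#1 by 7 semitones to C#2; fretting 0 more gives F#1 + 7 + 0 = F#1 + 7 semitones = C#2.
(Also written Db.)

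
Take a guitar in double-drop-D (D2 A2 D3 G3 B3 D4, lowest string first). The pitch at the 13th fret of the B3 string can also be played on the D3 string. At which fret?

22

Fret 13 on B3 is MIDI 59 + 13 = 72 (C5). On the D3 string (open MIDI 50), that pitch is 72 − 50 = fret 22.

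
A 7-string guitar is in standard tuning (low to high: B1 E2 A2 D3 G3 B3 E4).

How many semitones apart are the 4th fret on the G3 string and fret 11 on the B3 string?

11 semitones

G3 at fret 4 → B3 (MIDI 59); B3 at fret 11 → A♯4 (MIDI 70).
59 − 70 = -11, so the two pitches are 11 semitones apart, with A♯4 the higher.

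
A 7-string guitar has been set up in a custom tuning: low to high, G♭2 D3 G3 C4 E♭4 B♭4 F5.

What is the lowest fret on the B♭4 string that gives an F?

7

From B♭4, count semitones up the chromatic scale until reaching F: Bb–B–C–Db–D–Eb–E–F — 7 steps.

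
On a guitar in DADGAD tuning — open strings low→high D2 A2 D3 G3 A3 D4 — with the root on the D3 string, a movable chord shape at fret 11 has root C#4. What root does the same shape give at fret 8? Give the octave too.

A#3

Moving from fret 11 to fret 8 shifts the root by -3 semitones.
C#4 down 3 semitones is A#3.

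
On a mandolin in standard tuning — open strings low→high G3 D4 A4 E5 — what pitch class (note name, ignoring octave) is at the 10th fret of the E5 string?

D

The open E5 string plus 10 semitones: E–F–F#–G–…–C–C#–D.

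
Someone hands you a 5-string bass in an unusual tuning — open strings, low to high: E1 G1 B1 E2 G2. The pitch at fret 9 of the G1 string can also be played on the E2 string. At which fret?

Fret 9 on G1 is MIDI 31 + 9 = 40 (E2). On the E2 string (open MIDI 40), that pitch is 40 − 40 = fret 0.

0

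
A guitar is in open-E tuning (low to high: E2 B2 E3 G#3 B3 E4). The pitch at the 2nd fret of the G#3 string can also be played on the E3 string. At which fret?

6

G#3 at fret 2 is G#3 + 2 semitones = A#3.
The open E3 string is 4 semitones below the open G#3, so the same pitch on the E3 string lies at fret 2 + 4 = 6.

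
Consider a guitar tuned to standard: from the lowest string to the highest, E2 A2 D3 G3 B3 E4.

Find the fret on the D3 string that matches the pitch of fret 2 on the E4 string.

16

Fret 2 on E4 is MIDI 64 + 2 = 66 (F#4). On the D3 string (open MIDI 50), that pitch is 66 − 50 = fret 16.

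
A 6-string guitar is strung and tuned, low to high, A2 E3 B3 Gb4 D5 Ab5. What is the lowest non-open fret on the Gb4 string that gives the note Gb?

From Gb4, count semitones up the chromatic scale until reaching Gb: Gb–G–Ab–A–…–E–F–Gb — 12 steps.

12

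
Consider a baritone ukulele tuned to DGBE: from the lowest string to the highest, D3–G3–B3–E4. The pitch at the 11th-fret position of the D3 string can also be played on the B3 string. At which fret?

D3 at fret 11 is D3 + 11 semitones = C♯4.
The open B3 string is 9 semitones above the open D3, so the same pitch on the B3 string lies at fret 11 − 9 = 2.

2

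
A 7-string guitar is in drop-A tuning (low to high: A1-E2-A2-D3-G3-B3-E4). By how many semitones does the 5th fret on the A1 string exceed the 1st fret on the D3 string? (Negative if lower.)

-13 semitones

A1 at fret 5 → D2 (MIDI 38); D3 at fret 1 → D#3 (MIDI 51).
38 − 51 = -13, so the two pitches are 13 semitones apart.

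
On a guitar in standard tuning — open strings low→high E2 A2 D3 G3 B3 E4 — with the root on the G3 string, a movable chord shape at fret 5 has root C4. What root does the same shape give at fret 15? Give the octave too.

A♯4

Moving from fret 5 to fret 15 shifts the root by 10 semitones.
C4 up 10 semitones is A♯4.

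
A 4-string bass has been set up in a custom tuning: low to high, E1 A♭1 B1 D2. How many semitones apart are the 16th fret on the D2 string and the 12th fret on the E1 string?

D2 at fret 16 → G♭3 (MIDI 54); E1 at fret 12 → E2 (MIDI 40).
54 − 40 = 14, so the two pitches are 14 semitones apart, with G♭3 the higher.

14 semitones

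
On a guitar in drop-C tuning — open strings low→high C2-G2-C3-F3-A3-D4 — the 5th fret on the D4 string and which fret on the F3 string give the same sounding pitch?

D4 at fret 5 is D4 + 5 semitones = G4.
The open F3 string is 9 semitones below the open D4, so the same pitch on the F3 string lies at fret 5 + 9 = 14.

14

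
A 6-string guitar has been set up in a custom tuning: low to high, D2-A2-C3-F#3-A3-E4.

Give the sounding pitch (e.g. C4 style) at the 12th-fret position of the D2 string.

D3

D2 is MIDI 38. Adding 12 gives 50, which is D3.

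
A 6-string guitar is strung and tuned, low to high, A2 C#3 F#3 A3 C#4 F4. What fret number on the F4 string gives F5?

12

F5 is 12 semitones above the open F4 (F–F#–G–G#–…–D#–E–F), so it sits at fret 12.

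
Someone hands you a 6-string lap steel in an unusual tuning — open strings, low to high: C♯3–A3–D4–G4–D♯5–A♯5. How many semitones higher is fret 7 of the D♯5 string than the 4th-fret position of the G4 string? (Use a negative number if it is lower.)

D♯5 at fret 7 → A♯5 (MIDI 82); G4 at fret 4 → B4 (MIDI 71).
82 − 71 = 11, so the two pitches are 11 semitones apart.

11 semitones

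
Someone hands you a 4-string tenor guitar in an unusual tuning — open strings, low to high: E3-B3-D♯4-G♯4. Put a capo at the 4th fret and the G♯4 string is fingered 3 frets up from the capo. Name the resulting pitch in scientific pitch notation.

D♯5

The capo raises the open G♯4 by 4 semitones to C5; fretting 3 more gives G♯4 + 4 + 3 = G♯4 + 7 semitones = D♯5.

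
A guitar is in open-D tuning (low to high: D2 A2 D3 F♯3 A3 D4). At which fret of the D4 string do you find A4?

A4 is 7 semitones above the open D4 (D–D#–E–F–F#–G–G#–A), so it sits at fret 7.

7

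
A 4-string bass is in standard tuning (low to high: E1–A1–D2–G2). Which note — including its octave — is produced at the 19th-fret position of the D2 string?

A3

Each fret is one semitone, so D2 + 19 = A3.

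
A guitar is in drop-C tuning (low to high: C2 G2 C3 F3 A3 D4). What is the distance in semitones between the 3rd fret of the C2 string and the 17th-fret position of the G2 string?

21 semitones

C2 at fret 3 → D#2 (MIDI 39); G2 at fret 17 → C4 (MIDI 60).
39 − 60 = -21, so the two pitches are 21 semitones apart, with C4 the higher.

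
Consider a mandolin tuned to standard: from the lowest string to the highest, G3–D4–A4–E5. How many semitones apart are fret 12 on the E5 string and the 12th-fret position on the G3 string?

21 semitones

E5 at fret 12 → E6 (MIDI 88); G3 at fret 12 → G4 (MIDI 67).
88 − 67 = 21, so the two pitches are 21 semitones apart, with E6 the higher.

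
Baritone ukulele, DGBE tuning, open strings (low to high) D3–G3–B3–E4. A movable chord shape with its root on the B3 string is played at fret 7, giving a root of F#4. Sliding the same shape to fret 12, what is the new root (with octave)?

Moving from fret 7 to fret 12 shifts the root by 5 semitones.
F#4 up 5 semitones is B4.

B4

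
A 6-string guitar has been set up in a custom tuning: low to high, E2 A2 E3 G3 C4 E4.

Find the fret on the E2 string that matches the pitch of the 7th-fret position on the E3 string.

19

E3 at fret 7 is E3 + 7 semitones = B3.
The open E2 string is 12 semitones below the open E3, so the same pitch on the E2 string lies at fret 7 + 12 = 19.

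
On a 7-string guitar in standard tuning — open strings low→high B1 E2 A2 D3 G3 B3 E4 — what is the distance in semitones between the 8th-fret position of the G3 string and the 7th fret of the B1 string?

21 semitones

G3 at fret 8 → D#4 (MIDI 63); B1 at fret 7 → F#2 (MIDI 42).
63 − 42 = 21, so the two pitches are 21 semitones apart, with D#4 the higher.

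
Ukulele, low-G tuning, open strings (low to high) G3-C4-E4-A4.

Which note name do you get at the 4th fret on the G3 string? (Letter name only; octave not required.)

G3 is MIDI 55. Adding 4 gives 59; 59 mod 12 = 11, i.e. B.

B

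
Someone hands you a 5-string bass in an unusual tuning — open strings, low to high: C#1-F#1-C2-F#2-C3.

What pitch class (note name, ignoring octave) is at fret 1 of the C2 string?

C#

The open C2 string plus 1 semitone: C–C#.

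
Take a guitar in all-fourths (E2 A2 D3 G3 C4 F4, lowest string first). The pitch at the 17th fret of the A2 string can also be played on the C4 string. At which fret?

2

Fret 17 on A2 is MIDI 45 + 17 = 62 (D4). On the C4 string (open MIDI 60), that pitch is 62 − 60 = fret 2.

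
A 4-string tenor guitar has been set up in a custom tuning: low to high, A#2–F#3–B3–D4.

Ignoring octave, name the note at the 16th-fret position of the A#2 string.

A#2 is MIDI 46. Adding 16 gives 62; 62 mod 12 = 2, i.e. D.

D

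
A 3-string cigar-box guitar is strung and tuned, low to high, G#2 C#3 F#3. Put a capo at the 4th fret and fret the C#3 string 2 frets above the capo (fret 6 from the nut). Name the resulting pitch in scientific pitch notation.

The capo raises the open C#3 by 4 semitones to F3; fretting 2 more gives C#3 + 4 + 2 = C#3 + 6 semitones = G3.

G3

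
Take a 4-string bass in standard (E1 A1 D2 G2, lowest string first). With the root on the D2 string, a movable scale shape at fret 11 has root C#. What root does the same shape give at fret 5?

G

Moving from fret 11 to fret 5 shifts the root by -6 semitones.
C# down 6 semitones is G.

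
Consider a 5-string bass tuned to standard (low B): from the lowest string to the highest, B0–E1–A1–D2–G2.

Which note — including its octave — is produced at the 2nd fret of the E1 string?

Each fret is one semitone, so E1 + 2 = F♯1.
(Equivalently spelled G♭1.)

F♯1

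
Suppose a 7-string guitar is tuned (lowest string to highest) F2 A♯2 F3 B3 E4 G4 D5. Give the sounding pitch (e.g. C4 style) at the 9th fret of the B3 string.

G♯4

B3 is MIDI 59. Adding 9 gives 68, which is G♯4.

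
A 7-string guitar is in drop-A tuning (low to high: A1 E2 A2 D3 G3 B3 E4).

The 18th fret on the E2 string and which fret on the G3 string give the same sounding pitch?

E2 at fret 18 is E2 + 18 semitones = A#3.
The open G3 string is 15 semitones above the open E2, so the same pitch on the G3 string lies at fret 18 − 15 = 3.

3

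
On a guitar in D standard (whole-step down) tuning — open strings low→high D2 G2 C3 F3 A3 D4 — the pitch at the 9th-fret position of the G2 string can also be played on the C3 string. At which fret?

Fret 9 on G2 is MIDI 43 + 9 = 52 (E3). On the C3 string (open MIDI 48), that pitch is 52 − 48 = fret 4.

4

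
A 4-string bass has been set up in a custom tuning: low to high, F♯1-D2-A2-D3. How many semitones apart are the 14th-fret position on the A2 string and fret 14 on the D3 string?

A2 at fret 14 → B3 (MIDI 59); D3 at fret 14 → E4 (MIDI 64).
59 − 64 = -5, so the two pitches are 5 semitones apart, with E4 the higher.

5 semitones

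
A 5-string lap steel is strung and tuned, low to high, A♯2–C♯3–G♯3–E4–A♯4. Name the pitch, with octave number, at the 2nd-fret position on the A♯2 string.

Each fret is one semitone, so A♯2 + 2 = C3.

C3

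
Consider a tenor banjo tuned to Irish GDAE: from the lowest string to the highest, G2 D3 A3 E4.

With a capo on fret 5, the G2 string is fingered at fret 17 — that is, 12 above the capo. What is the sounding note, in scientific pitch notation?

The capo raises the open G2 by 5 semitones to C3; fretting 12 more gives G2 + 5 + 12 = G2 + 17 semitones = C4.

C4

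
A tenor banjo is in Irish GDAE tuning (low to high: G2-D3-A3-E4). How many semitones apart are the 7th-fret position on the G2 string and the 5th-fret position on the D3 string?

G2 at fret 7 → D3 (MIDI 50); D3 at fret 5 → G3 (MIDI 55).
50 − 55 = -5, so the two pitches are 5 semitones apart, with G3 the higher.

5 semitones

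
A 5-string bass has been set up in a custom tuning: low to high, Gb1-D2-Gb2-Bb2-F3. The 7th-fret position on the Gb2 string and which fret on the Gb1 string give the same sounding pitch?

Fret 7 on Gb2 is MIDI 42 + 7 = 49 (Db3). On the Gb1 string (open MIDI 30), that pitch is 49 − 30 = fret 19.

19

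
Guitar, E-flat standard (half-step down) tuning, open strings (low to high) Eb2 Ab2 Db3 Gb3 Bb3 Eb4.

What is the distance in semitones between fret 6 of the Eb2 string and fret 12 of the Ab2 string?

Eb2 at fret 6 → A2 (MIDI 45); Ab2 at fret 12 → Ab3 (MIDI 56).
45 − 56 = -11, so the two pitches are 11 semitones apart, with Ab3 the higher.

11 semitones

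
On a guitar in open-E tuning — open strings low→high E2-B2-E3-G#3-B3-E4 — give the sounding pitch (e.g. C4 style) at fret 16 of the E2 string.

G#3

The open E2 string plus 16 semitones: E–F–F#–G–…–F#–G–G#.
The walk passes from B into C once, so the octave number goes from 2 to 3.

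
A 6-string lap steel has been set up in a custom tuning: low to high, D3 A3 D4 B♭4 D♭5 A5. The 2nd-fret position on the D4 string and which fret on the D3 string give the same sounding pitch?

14

Fret 2 on D4 is MIDI 62 + 2 = 64 (E4). On the D3 string (open MIDI 50), that pitch is 64 − 50 = fret 14.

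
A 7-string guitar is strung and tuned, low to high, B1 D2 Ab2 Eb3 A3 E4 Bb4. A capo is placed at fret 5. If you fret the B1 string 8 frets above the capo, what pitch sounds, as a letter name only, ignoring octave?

C

The capo raises the open B1 by 5 semitones to E2; fretting 8 more gives B1 + 5 + 8 = B1 + 13 semitones, landing on C.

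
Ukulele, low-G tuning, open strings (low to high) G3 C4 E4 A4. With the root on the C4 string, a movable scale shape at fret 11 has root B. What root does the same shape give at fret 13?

Moving from fret 11 to fret 13 shifts the root by 2 semitones.
B up 2 semitones is C#.

C#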